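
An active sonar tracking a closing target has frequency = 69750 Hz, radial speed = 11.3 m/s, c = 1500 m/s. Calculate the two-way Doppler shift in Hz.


fd = 2*f*v/c = 2 * 69750 * 11.3 / 1500 = 1050.9

1050.9 Hz


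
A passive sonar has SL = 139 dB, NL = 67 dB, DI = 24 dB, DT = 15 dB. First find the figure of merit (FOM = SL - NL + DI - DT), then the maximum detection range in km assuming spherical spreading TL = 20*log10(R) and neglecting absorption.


Step 1: FOM = SL - NL + DI - DT = 139 - 67 + 24 - 15 = 81 dB
Step 2: at max range FOM = TL = 20*log10(R), so R = 10^(81/20) = 11220.18 m = 11.22 km

11.22 km


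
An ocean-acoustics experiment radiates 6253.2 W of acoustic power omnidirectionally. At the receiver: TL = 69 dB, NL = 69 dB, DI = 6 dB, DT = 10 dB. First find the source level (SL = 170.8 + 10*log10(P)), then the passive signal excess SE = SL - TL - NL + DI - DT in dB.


Step 1: SL = 170.8 + 10*log10(6253.2) = 208.76 dB
Step 2: SE = SL - TL - NL + DI - DT = 208.76 - 69 - 69 + 6 - 10 = 66.76

66.76 dB


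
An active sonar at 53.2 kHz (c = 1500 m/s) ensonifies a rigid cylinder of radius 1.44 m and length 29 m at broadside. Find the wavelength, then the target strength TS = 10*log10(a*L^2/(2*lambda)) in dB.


Step 1: lambda = c/f = 1500/53200 = 0.0282 m
Step 2: TS = 10*log10(a*L^2/(2*lambda)) = 10*log10(1.44*29^2/(2*0.0282)) = 43.32

43.32 dB


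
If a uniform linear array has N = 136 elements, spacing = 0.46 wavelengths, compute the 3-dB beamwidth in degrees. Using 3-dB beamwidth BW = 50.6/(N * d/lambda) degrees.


BW = 50.6 / (136 * 0.46) = 50.6 / 62.56 = 0.81

0.81 deg


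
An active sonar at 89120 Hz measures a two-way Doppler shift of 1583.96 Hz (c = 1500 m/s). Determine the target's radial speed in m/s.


13.33 m/s


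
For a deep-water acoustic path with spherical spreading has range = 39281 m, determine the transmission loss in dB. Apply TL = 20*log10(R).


91.88 dB


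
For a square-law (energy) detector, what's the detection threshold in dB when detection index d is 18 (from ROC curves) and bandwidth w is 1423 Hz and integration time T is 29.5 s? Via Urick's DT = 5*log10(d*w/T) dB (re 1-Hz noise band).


DT = 5*log10(d*w/T) = 5*log10(18 * 1423 / 29.5) = 5*log10(868.27) = 14.69

14.69 dB


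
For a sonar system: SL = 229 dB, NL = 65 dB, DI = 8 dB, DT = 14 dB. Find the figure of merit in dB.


FOM = SL - NL + DI - DT = 229 - 65 + 8 - 14 = 158

158 dB


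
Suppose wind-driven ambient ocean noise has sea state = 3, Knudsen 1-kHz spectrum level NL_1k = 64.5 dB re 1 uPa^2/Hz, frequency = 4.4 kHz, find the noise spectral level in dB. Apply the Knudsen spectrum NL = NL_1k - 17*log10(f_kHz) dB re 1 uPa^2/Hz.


53.56 dB


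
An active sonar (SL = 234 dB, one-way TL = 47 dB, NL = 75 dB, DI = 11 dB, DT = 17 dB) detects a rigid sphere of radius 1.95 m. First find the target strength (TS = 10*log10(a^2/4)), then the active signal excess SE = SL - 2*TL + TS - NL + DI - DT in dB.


Step 1: TS = 10*log10(1.95^2/4) = -0.22 dB
Step 2: SE = SL - 2*TL + TS - NL + DI - DT = 234 - 2*47 + (-0.22) - 75 + 11 - 17 = 58.78

58.78 dB


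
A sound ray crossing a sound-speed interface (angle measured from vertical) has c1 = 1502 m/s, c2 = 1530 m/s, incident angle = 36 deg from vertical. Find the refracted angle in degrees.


sin(theta2) = (c2/c1)*sin(theta1) = (1530/1502)*sin(36 deg) = 0.59874
theta2 = arcsin(0.59874) = 36.78

36.78 deg


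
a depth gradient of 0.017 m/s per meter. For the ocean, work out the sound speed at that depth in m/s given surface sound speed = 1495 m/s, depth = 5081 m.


c = 1495 + 0.017 * 5081 = 1581.377

1581.377 m/s


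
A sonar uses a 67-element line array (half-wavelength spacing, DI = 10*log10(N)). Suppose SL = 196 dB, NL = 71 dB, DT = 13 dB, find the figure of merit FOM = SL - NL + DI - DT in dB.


Step 1: DI = 10*log10(67) = 18.26 dB
Step 2: FOM = SL - NL + DI - DT = 196 - 71 + 18.26 - 13 = 130.26

130.26 dB


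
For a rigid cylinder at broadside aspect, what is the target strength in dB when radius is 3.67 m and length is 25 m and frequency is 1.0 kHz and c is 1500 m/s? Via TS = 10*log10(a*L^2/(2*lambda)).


28.83 dB


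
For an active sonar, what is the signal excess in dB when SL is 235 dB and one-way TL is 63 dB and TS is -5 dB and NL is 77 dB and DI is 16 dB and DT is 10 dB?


SE = SL - 2*TL + TS - NL + DI - DT = 235 - 2*63 + (-5) - 77 + 16 - 10 = 33

33 dB


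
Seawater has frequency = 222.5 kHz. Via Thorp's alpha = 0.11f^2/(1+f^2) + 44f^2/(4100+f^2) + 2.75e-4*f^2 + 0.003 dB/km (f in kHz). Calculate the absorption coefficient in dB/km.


f^2 = 49506.25
alpha = 0.11*49506.25/(1+49506.25) + 44*49506.25/(4100+49506.25) + 2.75e-4*49506.25 + 0.003 = 54.362

54.362 dB/km


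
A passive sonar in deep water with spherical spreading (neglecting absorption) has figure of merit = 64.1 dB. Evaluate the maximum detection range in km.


At max range FOM = TL, so 20*log10(R) = 64.1
R = 10^(64.1/20) = 1603.25 m = 1.6 km

1.6 km


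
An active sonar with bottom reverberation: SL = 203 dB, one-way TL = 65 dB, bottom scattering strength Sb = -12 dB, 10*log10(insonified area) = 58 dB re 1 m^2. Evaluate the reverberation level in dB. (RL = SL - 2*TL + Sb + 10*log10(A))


RL = SL - 2*TL + Sb + 10*log10(A) = 203 - 2*65 + (-12) + 58 = 119

119 dB


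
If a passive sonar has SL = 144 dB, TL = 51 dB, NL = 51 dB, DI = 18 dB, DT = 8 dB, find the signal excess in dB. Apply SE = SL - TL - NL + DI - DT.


52 dB


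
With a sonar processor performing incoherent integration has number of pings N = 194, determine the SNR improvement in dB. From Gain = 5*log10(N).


Gain = 5*log10(194) = 11.44

11.44 dB


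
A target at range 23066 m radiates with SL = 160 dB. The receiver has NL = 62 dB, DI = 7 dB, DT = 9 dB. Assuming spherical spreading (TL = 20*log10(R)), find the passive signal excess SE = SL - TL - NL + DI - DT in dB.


8.74 dB


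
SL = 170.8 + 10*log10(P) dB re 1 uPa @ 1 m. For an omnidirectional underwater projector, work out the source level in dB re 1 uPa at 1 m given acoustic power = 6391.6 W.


208.86 dB


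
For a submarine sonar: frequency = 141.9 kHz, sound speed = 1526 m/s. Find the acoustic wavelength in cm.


lambda = c/f = 1526 / 141900 = 0.0108 m = 1.08 cm

1.08 cm


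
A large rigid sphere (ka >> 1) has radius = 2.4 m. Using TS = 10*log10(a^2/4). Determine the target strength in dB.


1.58 dB


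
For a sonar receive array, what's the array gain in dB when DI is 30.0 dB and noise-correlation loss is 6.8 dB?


AG = DI - L_corr = 30.0 - 6.8 = 23.2

23.2 dB


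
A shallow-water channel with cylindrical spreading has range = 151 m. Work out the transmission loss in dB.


TL = 10*log10(151) = 21.79

21.79 dB


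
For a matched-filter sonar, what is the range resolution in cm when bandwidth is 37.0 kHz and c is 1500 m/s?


dR = c/(2*BW) = 1500 / (2 * 37.0e3) = 0.0203 m = 2.03 cm

2.03 cm


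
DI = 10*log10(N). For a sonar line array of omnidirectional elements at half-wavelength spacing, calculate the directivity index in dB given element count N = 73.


DI = 10*log10(73) = 18.63

18.63 dB


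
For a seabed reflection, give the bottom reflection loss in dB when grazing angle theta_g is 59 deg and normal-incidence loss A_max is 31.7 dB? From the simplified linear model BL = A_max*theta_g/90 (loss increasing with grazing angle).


BL = A_max * theta_g / 90 = 31.7 * 59 / 90 = 20.78

20.78 dB


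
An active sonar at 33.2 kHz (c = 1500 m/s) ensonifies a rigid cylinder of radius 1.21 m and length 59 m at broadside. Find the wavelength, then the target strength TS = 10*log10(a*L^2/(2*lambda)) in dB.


Step 1: lambda = c/f = 1500/33200 = 0.04518 m
Step 2: TS = 10*log10(a*L^2/(2*lambda)) = 10*log10(1.21*59^2/(2*0.04518)) = 46.69

46.69 dB


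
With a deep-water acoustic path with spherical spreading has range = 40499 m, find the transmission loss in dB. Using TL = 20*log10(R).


TL = 20*log10(40499) = 92.15

92.15 dB


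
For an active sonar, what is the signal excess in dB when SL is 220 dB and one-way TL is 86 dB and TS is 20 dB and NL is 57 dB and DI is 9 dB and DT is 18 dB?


SE = SL - 2*TL + TS - NL + DI - DT = 220 - 2*86 + (20) - 57 + 9 - 18 = 2

2 dB


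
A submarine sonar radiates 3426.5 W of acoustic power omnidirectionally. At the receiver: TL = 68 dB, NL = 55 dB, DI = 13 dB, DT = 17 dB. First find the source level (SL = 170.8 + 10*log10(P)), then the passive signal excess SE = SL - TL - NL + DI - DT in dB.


Step 1: SL = 170.8 + 10*log10(3426.5) = 206.15 dB
Step 2: SE = SL - TL - NL + DI - DT = 206.15 - 68 - 55 + 13 - 17 = 79.15

79.15 dB


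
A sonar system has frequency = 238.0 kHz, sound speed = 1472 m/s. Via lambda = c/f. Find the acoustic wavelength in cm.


lambda = c/f = 1472 / 238000 = 0.0062 m = 0.62 cm

0.62 cm


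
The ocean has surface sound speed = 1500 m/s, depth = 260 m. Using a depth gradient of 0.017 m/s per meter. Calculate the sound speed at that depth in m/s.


1504.42 m/s


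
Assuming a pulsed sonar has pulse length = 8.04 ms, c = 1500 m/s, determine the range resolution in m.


6.03 m


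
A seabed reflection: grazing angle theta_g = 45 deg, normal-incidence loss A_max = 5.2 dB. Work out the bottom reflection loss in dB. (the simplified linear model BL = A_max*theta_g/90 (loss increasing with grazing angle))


2.6 dB


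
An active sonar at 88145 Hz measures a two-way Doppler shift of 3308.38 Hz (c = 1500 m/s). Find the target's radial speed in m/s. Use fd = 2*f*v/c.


From fd = 2*f*v/c, v = c*fd/(2*f) = 1500 * 3308.38 / (2*88145) = 28.15

28.15 m/s


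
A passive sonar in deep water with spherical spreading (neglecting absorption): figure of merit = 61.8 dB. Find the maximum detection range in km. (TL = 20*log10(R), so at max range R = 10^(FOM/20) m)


At max range FOM = TL, so 20*log10(R) = 61.8
R = 10^(61.8/20) = 1230.27 m = 1.23 km

1.23 km


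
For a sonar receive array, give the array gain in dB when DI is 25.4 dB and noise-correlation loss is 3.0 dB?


AG = DI - L_corr = 25.4 - 3.0 = 22.4

22.4 dB


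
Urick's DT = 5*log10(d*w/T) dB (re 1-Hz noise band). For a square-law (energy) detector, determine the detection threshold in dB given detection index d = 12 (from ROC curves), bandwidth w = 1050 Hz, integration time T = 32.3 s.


12.96 dB


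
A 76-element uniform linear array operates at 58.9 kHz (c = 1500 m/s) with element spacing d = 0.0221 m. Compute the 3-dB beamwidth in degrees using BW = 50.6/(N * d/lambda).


0.77 deg


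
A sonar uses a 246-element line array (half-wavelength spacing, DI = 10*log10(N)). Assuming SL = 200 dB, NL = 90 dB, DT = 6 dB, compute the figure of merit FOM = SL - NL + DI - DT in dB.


Step 1: DI = 10*log10(246) = 23.91 dB
Step 2: FOM = SL - NL + DI - DT = 200 - 90 + 23.91 - 6 = 127.91

127.91 dB


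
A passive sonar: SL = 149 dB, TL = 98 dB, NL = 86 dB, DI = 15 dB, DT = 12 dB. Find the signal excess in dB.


-32 dB


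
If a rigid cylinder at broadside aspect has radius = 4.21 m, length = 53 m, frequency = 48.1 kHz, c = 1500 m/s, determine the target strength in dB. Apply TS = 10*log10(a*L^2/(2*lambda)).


52.78 dB


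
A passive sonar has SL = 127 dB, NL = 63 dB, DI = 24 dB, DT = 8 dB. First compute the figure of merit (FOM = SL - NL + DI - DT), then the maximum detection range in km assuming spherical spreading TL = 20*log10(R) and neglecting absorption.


Step 1: FOM = SL - NL + DI - DT = 127 - 63 + 24 - 8 = 80 dB
Step 2: at max range FOM = TL = 20*log10(R), so R = 10^(80/20) = 10000.0 m = 10.0 km

10.0 km


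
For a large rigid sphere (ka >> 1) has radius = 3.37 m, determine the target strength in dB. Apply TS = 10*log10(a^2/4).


TS = 10*log10(3.37^2 / 4) = 10*log10(2.839225) = 4.53

4.53 dB


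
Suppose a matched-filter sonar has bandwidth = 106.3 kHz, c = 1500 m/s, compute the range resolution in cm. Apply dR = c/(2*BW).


0.71 cm


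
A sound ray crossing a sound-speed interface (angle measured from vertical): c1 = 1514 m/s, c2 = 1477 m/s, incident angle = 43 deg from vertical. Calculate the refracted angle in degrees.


sin(theta2) = (c2/c1)*sin(theta1) = (1477/1514)*sin(43 deg) = 0.66533
theta2 = arcsin(0.66533) = 41.71

41.71 deg


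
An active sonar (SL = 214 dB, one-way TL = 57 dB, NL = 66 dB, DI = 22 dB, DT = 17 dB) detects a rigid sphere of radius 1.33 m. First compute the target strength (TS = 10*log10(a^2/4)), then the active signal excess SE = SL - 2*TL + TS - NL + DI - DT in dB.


Step 1: TS = 10*log10(1.33^2/4) = -3.54 dB
Step 2: SE = SL - 2*TL + TS - NL + DI - DT = 214 - 2*57 + (-3.54) - 66 + 22 - 17 = 35.46

35.46 dB


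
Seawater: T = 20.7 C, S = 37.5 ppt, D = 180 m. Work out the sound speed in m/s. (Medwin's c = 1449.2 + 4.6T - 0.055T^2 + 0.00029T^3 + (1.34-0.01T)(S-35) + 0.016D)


c = 1449.2 + 4.6*20.7 - 0.055*20.7^2 + 0.00029*20.7^3 + (1.34 - 0.01*20.7)*(37.5 - 35) + 0.016*180 = 1529.14

1529.14 m/s


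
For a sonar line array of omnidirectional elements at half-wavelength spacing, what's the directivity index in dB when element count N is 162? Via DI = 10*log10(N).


DI = 10*log10(162) = 22.1

22.1 dB


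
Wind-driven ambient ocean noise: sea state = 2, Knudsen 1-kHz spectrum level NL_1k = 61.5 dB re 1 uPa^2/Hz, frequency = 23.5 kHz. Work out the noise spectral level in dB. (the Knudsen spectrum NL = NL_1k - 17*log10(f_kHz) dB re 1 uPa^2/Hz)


NL = NL_1k - 17*log10(f_kHz) = 61.5 - 17*log10(23.5) = 61.5 - (23.31) = 38.19

38.19 dB


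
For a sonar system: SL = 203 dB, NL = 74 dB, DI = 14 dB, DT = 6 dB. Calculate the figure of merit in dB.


137 dB


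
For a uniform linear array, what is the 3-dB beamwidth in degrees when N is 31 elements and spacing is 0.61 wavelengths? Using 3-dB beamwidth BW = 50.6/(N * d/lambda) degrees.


BW = 50.6 / (31 * 0.61) = 50.6 / 18.91 = 2.68

2.68 deg


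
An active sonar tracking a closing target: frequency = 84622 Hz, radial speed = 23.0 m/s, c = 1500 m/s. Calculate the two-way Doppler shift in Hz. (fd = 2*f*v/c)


fd = 2*f*v/c = 2 * 84622 * 23.0 / 1500 = 2595.07

2595.07 Hz


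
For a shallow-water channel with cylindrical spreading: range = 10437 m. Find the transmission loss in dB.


40.19 dB


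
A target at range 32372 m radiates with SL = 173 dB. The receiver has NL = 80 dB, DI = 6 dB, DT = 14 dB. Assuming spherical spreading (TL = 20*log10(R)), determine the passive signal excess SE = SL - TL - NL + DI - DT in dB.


Step 1: TL = 20*log10(32372) = 90.2 dB
Step 2: SE = 173 - 90.2 - 80 + 6 - 14 = -5.2

-5.2 dB


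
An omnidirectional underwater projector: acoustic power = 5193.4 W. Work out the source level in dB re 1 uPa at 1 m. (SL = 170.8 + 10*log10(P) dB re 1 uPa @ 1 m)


SL = 170.8 + 10*log10(5193.4) = 170.8 + 37.15 = 207.95

207.95 dB


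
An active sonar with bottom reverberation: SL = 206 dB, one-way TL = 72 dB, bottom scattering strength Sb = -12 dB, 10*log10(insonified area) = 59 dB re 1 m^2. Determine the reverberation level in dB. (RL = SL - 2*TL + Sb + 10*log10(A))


RL = SL - 2*TL + Sb + 10*log10(A) = 206 - 2*72 + (-12) + 59 = 109

109 dB


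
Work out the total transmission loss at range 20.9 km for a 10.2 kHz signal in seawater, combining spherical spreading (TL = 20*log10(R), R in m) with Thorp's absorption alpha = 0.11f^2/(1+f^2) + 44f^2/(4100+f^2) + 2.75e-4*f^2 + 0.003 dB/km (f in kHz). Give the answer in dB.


Step 1 (Thorp): alpha = 0.11*104.04/(1+104.04) + 44*104.04/(4100+104.04) + 2.75e-4*104.04 + 0.003 = 1.2295 dB/km
Step 2: TL_spread = 20*log10(20900) = 86.4 dB
Step 3: TL_abs = alpha*R = 1.2295 * 20.9 = 25.7 dB
Step 4: TL_total = 86.4 + 25.7 = 112.1

112.1 dB


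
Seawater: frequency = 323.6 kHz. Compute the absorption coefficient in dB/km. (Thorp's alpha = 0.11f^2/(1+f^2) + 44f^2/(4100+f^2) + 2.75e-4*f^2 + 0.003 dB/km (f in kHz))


71.252 dB/km


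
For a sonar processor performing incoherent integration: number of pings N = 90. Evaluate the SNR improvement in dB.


Gain = 5*log10(90) = 9.77

9.77 dB


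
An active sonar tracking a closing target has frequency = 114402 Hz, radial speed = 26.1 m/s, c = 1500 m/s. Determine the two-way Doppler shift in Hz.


3981.19 Hz


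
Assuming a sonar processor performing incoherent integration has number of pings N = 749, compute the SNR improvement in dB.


Gain = 5*log10(749) = 14.37

14.37 dB


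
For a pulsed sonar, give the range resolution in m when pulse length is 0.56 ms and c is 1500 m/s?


0.42 m


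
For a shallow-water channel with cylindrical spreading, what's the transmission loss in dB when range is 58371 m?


TL = 10*log10(58371) = 47.66

47.66 dB


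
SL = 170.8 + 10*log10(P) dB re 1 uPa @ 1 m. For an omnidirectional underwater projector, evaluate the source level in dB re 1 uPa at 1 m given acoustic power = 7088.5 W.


SL = 170.8 + 10*log10(7088.5) = 170.8 + 38.51 = 209.31

209.31 dB


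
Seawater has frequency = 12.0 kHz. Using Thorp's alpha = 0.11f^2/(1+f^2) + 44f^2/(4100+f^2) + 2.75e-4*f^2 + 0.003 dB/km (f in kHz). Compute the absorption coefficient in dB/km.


f^2 = 144.0
alpha = 0.11*144.0/(1+144.0) + 44*144.0/(4100+144.0) + 2.75e-4*144.0 + 0.003 = 1.645

1.645 dB/km


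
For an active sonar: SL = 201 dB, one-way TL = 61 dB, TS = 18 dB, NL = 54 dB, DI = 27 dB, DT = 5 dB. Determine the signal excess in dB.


SE = SL - 2*TL + TS - NL + DI - DT = 201 - 2*61 + (18) - 54 + 27 - 5 = 65

65 dB


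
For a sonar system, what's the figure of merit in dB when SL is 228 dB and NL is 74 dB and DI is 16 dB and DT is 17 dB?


FOM = SL - NL + DI - DT = 228 - 74 + 16 - 17 = 153

153 dB


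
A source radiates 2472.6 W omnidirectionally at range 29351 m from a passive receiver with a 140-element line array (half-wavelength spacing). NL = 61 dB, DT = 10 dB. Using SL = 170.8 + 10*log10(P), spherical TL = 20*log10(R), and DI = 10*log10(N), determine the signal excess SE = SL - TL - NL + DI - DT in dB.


Step 1: SL = 170.8 + 10*log10(2472.6) = 204.73 dB
Step 2: TL = 20*log10(29351) = 89.35 dB
Step 3: DI = 10*log10(140) = 21.46 dB
Step 4: SE = SL - TL - NL + DI - DT = 204.73 - 89.35 - 61 + 21.46 - 10 = 65.84

65.84 dB


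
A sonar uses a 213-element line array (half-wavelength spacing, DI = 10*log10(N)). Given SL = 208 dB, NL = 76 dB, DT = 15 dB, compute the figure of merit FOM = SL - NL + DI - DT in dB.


140.28 dB


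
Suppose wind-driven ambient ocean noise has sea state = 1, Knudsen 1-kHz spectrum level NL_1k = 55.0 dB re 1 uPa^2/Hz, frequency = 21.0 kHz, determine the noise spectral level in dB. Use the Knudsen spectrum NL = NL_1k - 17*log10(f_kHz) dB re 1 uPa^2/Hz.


NL = NL_1k - 17*log10(f_kHz) = 55.0 - 17*log10(21.0) = 55.0 - (22.48) = 32.52

32.52 dB


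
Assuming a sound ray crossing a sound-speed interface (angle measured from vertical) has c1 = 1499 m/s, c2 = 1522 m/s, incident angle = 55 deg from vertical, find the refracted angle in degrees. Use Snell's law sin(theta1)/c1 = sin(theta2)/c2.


56.28 deg


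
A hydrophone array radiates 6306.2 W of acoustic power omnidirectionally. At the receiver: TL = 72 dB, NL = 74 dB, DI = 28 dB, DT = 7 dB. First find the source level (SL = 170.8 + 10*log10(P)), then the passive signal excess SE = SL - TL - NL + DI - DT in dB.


Step 1: SL = 170.8 + 10*log10(6306.2) = 208.8 dB
Step 2: SE = SL - TL - NL + DI - DT = 208.8 - 72 - 74 + 28 - 7 = 83.8

83.8 dB


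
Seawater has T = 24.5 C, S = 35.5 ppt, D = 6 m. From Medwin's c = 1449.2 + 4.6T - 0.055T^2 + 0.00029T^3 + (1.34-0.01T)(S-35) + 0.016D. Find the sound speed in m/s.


c = 1449.2 + 4.6*24.5 - 0.055*24.5^2 + 0.00029*24.5^3 + (1.34 - 0.01*24.5)*(35.5 - 35) + 0.016*6 = 1533.79

1533.79 m/s


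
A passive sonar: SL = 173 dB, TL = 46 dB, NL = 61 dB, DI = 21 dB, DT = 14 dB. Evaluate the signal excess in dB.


73 dB


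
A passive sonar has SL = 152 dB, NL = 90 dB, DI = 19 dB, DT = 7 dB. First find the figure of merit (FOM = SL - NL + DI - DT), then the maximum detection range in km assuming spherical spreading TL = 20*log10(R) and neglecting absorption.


Step 1: FOM = SL - NL + DI - DT = 152 - 90 + 19 - 7 = 74 dB
Step 2: at max range FOM = TL = 20*log10(R), so R = 10^(74/20) = 5011.87 m = 5.01 km

5.01 km


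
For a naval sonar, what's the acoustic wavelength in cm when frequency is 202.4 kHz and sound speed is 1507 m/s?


0.74 cm


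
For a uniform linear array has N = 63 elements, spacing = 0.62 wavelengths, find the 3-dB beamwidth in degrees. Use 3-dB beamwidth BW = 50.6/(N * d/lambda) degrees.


BW = 50.6 / (63 * 0.62) = 50.6 / 39.06 = 1.3

1.3 deg


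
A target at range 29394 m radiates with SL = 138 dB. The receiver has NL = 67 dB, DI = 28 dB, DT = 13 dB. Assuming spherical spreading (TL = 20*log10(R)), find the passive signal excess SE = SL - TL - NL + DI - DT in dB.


Step 1: TL = 20*log10(29394) = 89.37 dB
Step 2: SE = 138 - 89.37 - 67 + 28 - 13 = -3.37

-3.37 dB


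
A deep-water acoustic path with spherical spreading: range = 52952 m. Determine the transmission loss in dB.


94.48 dB


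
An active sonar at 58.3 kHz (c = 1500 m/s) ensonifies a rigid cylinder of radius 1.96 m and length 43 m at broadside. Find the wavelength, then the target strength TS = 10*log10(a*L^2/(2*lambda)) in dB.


Step 1: lambda = c/f = 1500/58300 = 0.02573 m
Step 2: TS = 10*log10(a*L^2/(2*lambda)) = 10*log10(1.96*43^2/(2*0.02573)) = 48.48

48.48 dB


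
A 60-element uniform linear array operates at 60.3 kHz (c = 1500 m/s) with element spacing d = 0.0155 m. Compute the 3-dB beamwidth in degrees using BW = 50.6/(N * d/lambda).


Step 1: lambda = 1500/60300 = 0.02488 m
Step 2: d/lambda = 0.0155/0.02488 = 0.623
Step 3: BW = 50.6/(N * d/lambda) = 50.6/(60 * 0.623) = 1.35

1.35 deg


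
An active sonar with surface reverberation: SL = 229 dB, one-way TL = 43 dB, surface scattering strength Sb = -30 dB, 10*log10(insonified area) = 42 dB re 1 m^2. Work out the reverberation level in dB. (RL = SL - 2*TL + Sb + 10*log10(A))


155 dB


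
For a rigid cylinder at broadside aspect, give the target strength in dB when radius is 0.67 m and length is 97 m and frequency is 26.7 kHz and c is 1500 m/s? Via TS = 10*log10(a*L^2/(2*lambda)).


lambda = 1500/26700 = 0.05618 m
TS = 10*log10(0.67*97^2/(2*0.05618)) = 47.49

47.49 dB


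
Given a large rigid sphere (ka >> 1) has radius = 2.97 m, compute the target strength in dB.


3.43 dB


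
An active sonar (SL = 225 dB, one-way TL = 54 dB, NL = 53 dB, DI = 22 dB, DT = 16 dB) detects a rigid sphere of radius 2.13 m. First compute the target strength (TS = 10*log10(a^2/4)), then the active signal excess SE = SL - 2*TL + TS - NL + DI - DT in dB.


Step 1: TS = 10*log10(2.13^2/4) = 0.55 dB
Step 2: SE = SL - 2*TL + TS - NL + DI - DT = 225 - 2*54 + (0.55) - 53 + 22 - 16 = 70.55

70.55 dB


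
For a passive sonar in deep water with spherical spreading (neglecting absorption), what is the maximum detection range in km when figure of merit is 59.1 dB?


At max range FOM = TL, so 20*log10(R) = 59.1
R = 10^(59.1/20) = 901.57 m = 0.9 km

0.9 km


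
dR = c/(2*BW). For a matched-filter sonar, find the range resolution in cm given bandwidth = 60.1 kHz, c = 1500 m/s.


dR = c/(2*BW) = 1500 / (2 * 60.1e3) = 0.0125 m = 1.25 cm

1.25 cm


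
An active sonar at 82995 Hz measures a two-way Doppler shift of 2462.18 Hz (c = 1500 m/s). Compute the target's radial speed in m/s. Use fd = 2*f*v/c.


22.25 m/s


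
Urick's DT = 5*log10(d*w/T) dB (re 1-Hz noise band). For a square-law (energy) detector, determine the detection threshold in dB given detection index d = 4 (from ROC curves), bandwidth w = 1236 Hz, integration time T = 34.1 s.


DT = 5*log10(d*w/T) = 5*log10(4 * 1236 / 34.1) = 5*log10(144.99) = 10.81

10.81 dB


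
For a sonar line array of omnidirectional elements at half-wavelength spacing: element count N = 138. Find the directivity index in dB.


DI = 10*log10(138) = 21.4

21.4 dB


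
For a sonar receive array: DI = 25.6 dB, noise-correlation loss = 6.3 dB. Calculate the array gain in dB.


AG = DI - L_corr = 25.6 - 6.3 = 19.3

19.3 dB


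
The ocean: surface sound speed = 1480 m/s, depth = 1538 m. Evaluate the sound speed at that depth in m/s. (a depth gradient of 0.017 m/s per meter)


1506.146 m/s


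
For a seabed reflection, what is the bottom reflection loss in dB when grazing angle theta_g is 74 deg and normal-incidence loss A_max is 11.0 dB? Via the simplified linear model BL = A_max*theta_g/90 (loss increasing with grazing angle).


BL = A_max * theta_g / 90 = 11.0 * 74 / 90 = 9.04

9.04 dB


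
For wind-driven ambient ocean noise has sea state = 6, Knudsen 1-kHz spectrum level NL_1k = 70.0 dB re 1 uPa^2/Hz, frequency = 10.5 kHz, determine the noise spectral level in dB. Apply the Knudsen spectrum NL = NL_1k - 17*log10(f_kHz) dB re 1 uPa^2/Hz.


52.64 dB


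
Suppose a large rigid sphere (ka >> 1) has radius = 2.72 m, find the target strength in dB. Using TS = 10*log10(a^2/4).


TS = 10*log10(2.72^2 / 4) = 10*log10(1.8496) = 2.67

2.67 dB


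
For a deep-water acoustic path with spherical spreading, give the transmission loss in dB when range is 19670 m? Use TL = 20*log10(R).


TL = 20*log10(19670) = 85.88

85.88 dB


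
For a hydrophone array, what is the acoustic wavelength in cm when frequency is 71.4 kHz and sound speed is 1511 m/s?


2.12 cm


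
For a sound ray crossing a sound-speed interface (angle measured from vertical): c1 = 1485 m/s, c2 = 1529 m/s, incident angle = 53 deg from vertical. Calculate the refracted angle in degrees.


sin(theta2) = (c2/c1)*sin(theta1) = (1529/1485)*sin(53 deg) = 0.8223
theta2 = arcsin(0.8223) = 55.32

55.32 deg


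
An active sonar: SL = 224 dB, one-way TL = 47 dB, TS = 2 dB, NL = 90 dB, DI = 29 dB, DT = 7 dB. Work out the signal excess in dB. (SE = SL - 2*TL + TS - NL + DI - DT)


SE = SL - 2*TL + TS - NL + DI - DT = 224 - 2*47 + (2) - 90 + 29 - 7 = 64

64 dB


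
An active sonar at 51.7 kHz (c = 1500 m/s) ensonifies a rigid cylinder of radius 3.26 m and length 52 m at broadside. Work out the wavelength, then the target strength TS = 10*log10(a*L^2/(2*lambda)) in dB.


Step 1: lambda = c/f = 1500/51700 = 0.02901 m
Step 2: TS = 10*log10(a*L^2/(2*lambda)) = 10*log10(3.26*52^2/(2*0.02901)) = 51.82

51.82 dB


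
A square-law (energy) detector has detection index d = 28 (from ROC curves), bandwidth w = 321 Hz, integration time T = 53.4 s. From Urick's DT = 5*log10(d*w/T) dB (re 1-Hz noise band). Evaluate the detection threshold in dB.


11.13 dB


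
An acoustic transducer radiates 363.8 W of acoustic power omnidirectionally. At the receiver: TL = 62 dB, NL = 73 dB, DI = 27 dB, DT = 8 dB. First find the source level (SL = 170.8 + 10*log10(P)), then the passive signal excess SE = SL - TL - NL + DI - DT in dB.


Step 1: SL = 170.8 + 10*log10(363.8) = 196.41 dB
Step 2: SE = SL - TL - NL + DI - DT = 196.41 - 62 - 73 + 27 - 8 = 80.41

80.41 dB


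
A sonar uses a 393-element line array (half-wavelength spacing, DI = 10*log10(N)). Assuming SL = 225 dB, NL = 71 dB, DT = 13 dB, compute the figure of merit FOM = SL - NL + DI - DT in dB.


166.94 dB


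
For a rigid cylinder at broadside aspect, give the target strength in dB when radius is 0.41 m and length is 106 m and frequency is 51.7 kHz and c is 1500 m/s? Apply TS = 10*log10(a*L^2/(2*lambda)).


49.0 dB


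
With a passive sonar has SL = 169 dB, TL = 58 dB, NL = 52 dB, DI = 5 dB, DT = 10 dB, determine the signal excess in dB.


SE = SL - TL - NL + DI - DT = 169 - 58 - 52 + 5 - 10 = 54

54 dB


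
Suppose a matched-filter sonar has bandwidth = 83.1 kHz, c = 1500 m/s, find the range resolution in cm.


dR = c/(2*BW) = 1500 / (2 * 83.1e3) = 0.009 m = 0.9 cm

0.9 cm


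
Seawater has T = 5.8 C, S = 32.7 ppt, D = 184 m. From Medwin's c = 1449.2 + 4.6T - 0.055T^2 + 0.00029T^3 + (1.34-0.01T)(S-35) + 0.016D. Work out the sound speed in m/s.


1474.08 m/s


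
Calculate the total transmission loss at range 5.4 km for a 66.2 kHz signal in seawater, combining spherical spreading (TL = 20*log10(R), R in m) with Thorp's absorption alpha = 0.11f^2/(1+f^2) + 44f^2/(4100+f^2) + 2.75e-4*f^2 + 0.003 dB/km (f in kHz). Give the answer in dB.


Step 1 (Thorp): alpha = 0.11*4382.44/(1+4382.44) + 44*4382.44/(4100+4382.44) + 2.75e-4*4382.44 + 0.003 = 24.0507 dB/km
Step 2: TL_spread = 20*log10(5400) = 74.65 dB
Step 3: TL_abs = alpha*R = 24.0507 * 5.4 = 129.87 dB
Step 4: TL_total = 74.65 + 129.87 = 204.52

204.52 dB


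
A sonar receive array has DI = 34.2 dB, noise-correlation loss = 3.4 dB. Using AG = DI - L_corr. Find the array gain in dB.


AG = DI - L_corr = 34.2 - 3.4 = 30.8

30.8 dB


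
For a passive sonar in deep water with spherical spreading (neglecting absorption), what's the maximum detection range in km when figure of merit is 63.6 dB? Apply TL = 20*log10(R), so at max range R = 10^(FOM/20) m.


1.51 km


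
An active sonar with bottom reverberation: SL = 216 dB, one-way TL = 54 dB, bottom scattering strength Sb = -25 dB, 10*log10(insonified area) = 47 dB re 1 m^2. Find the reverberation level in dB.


RL = SL - 2*TL + Sb + 10*log10(A) = 216 - 2*54 + (-25) + 47 = 130

130 dB


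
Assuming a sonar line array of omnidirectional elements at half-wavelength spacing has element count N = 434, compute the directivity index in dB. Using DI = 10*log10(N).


26.37 dB


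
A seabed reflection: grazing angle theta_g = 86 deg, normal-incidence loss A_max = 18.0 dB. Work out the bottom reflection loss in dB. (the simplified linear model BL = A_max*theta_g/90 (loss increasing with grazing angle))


17.2 dB


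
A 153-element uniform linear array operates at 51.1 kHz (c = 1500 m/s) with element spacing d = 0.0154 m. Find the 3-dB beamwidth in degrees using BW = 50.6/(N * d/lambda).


Step 1: lambda = 1500/51100 = 0.02935 m
Step 2: d/lambda = 0.0154/0.02935 = 0.5247
Step 3: BW = 50.6/(N * d/lambda) = 50.6/(153 * 0.5247) = 0.63

0.63 deg


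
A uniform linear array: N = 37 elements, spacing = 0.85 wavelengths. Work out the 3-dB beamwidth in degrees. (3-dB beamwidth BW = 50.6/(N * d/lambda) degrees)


1.61 deg


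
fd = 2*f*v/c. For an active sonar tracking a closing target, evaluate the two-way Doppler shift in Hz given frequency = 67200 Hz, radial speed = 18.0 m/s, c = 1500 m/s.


1612.8 Hz


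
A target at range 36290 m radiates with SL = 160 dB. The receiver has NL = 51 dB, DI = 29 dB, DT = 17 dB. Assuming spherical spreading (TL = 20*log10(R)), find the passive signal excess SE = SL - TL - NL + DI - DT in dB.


29.8 dB


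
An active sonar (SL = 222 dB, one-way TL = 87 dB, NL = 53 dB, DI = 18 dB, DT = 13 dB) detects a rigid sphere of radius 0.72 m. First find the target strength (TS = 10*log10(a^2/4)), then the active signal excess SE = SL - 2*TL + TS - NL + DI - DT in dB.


Step 1: TS = 10*log10(0.72^2/4) = -8.87 dB
Step 2: SE = SL - 2*TL + TS - NL + DI - DT = 222 - 2*87 + (-8.87) - 53 + 18 - 13 = -8.87

-8.87 dB


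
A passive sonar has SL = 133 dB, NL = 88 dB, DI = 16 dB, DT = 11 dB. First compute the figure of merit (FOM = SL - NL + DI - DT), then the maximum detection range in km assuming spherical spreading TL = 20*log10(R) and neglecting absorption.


Step 1: FOM = SL - NL + DI - DT = 133 - 88 + 16 - 11 = 50 dB
Step 2: at max range FOM = TL = 20*log10(R), so R = 10^(50/20) = 316.23 m = 0.32 km

0.32 km


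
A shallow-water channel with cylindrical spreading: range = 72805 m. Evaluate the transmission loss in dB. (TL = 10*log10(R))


TL = 10*log10(72805) = 48.62

48.62 dB


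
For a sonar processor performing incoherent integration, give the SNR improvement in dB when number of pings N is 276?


Gain = 5*log10(276) = 12.2

12.2 dB


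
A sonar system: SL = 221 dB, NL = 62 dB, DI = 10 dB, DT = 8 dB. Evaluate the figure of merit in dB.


FOM = SL - NL + DI - DT = 221 - 62 + 10 - 8 = 161

161 dB


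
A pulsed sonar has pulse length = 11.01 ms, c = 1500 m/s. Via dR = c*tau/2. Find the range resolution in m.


8.2575 m


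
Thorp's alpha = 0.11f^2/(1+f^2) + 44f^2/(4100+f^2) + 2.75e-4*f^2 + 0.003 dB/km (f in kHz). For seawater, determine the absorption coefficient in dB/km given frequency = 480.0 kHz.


f^2 = 230400.0
alpha = 0.11*230400.0/(1+230400.0) + 44*230400.0/(4100+230400.0) + 2.75e-4*230400.0 + 0.003 = 106.704

106.704 dB/km


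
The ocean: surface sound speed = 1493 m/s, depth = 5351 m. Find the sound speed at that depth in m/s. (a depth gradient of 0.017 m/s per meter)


1583.967 m/s


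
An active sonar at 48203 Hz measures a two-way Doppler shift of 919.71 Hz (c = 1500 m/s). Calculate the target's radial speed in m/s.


From fd = 2*f*v/c, v = c*fd/(2*f) = 1500 * 919.71 / (2*48203) = 14.31

14.31 m/s


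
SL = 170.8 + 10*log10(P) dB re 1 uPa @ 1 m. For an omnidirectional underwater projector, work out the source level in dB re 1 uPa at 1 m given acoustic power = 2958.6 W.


SL = 170.8 + 10*log10(2958.6) = 170.8 + 34.71 = 205.51

205.51 dB


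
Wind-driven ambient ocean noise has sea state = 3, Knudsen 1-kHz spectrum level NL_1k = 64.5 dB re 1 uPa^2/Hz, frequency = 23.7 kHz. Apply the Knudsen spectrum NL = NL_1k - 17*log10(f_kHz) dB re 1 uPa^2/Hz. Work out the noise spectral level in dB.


NL = NL_1k - 17*log10(f_kHz) = 64.5 - 17*log10(23.7) = 64.5 - (23.37) = 41.13

41.13 dB


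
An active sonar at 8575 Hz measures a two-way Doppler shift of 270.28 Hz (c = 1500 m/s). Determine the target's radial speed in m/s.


From fd = 2*f*v/c, v = c*fd/(2*f) = 1500 * 270.28 / (2*8575) = 23.64

23.64 m/s


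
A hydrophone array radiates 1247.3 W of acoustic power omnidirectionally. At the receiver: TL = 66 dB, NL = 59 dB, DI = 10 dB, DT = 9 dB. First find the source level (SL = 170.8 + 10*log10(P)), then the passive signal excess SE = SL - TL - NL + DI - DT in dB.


Step 1: SL = 170.8 + 10*log10(1247.3) = 201.76 dB
Step 2: SE = SL - TL - NL + DI - DT = 201.76 - 66 - 59 + 10 - 9 = 77.76

77.76 dB


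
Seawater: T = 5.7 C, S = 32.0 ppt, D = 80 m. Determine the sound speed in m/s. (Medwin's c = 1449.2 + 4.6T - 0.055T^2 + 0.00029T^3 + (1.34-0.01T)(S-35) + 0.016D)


c = 1449.2 + 4.6*5.7 - 0.055*5.7^2 + 0.00029*5.7^3 + (1.34 - 0.01*5.7)*(32.0 - 35) + 0.016*80 = 1471.12

1471.12 m/s


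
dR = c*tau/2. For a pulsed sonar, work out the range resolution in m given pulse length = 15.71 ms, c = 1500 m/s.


dR = c*tau/2 = 1500 * 15.71e-3 / 2 = 11.7825

11.7825 m


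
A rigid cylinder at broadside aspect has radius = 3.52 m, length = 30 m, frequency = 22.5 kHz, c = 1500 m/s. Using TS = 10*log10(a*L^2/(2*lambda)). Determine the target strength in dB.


43.76 dB


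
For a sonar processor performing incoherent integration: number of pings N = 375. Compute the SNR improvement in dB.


Gain = 5*log10(375) = 12.87

12.87 dB


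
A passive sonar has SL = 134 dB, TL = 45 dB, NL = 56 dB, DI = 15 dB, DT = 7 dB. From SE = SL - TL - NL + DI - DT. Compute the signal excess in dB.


SE = SL - TL - NL + DI - DT = 134 - 45 - 56 + 15 - 7 = 41

41 dB


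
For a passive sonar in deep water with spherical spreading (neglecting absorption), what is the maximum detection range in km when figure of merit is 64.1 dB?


At max range FOM = TL, so 20*log10(R) = 64.1
R = 10^(64.1/20) = 1603.25 m = 1.6 km

1.6 km


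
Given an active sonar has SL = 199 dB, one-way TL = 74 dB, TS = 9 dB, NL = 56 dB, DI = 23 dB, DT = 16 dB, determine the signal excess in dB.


SE = SL - 2*TL + TS - NL + DI - DT = 199 - 2*74 + (9) - 56 + 23 - 16 = 11

11 dB


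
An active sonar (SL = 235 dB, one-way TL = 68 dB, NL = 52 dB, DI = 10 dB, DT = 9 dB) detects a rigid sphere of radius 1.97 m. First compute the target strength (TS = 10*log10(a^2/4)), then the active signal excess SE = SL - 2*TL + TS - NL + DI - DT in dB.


Step 1: TS = 10*log10(1.97^2/4) = -0.13 dB
Step 2: SE = SL - 2*TL + TS - NL + DI - DT = 235 - 2*68 + (-0.13) - 52 + 10 - 9 = 47.87

47.87 dB


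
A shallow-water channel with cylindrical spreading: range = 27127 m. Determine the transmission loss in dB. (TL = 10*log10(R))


44.33 dB


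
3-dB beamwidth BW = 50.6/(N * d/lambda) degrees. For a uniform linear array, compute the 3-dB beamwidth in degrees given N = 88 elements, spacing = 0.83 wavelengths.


BW = 50.6 / (88 * 0.83) = 50.6 / 73.04 = 0.69

0.69 deg


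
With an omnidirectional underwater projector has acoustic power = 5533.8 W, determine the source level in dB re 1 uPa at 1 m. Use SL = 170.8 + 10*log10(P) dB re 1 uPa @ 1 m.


SL = 170.8 + 10*log10(5533.8) = 170.8 + 37.43 = 208.23

208.23 dB


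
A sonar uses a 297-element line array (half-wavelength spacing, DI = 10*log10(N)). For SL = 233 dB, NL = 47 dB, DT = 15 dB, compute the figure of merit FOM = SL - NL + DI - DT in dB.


195.73 dB


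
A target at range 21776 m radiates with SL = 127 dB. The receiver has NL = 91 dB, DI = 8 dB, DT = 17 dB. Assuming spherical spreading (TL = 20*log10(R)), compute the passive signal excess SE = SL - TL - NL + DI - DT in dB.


-59.76 dB


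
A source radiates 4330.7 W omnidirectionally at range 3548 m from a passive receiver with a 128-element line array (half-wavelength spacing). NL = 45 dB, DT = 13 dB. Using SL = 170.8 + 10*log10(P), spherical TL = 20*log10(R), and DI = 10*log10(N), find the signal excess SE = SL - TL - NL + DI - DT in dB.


Step 1: SL = 170.8 + 10*log10(4330.7) = 207.17 dB
Step 2: TL = 20*log10(3548) = 71.0 dB
Step 3: DI = 10*log10(128) = 21.07 dB
Step 4: SE = SL - TL - NL + DI - DT = 207.17 - 71.0 - 45 + 21.07 - 13 = 99.24

99.24 dB


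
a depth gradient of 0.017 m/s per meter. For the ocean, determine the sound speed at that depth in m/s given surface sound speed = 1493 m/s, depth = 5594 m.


c = 1493 + 0.017 * 5594 = 1588.098

1588.098 m/s


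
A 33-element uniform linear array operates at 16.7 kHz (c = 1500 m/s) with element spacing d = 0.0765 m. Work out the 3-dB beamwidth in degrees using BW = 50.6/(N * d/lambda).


Step 1: lambda = 1500/16700 = 0.08982 m
Step 2: d/lambda = 0.0765/0.08982 = 0.8517
Step 3: BW = 50.6/(N * d/lambda) = 50.6/(33 * 0.8517) = 1.8

1.8 deg


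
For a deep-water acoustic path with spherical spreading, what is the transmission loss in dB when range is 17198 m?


TL = 20*log10(17198) = 84.71

84.71 dB


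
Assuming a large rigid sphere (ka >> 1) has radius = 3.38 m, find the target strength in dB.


TS = 10*log10(3.38^2 / 4) = 10*log10(2.8561) = 4.56

4.56 dB


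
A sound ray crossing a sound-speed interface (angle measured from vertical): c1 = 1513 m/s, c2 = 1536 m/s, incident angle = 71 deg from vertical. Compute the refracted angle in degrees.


sin(theta2) = (c2/c1)*sin(theta1) = (1536/1513)*sin(71 deg) = 0.95989
theta2 = arcsin(0.95989) = 73.72

73.72 deg


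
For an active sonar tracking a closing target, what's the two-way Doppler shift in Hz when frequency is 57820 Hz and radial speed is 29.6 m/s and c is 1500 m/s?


2281.96 Hz


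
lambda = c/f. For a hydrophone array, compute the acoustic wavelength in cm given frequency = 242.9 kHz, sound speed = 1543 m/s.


0.64 cm


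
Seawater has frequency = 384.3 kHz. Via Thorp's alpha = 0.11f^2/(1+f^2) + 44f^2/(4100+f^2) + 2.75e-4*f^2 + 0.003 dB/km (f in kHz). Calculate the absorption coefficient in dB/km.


f^2 = 147686.49
alpha = 0.11*147686.49/(1+147686.49) + 44*147686.49/(4100+147686.49) + 2.75e-4*147686.49 + 0.003 = 83.538

83.538 dB/km


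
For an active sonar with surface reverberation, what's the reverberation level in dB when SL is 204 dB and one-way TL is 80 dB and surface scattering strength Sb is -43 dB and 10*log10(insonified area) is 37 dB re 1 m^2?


RL = SL - 2*TL + Sb + 10*log10(A) = 204 - 2*80 + (-43) + 37 = 38

38 dB
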